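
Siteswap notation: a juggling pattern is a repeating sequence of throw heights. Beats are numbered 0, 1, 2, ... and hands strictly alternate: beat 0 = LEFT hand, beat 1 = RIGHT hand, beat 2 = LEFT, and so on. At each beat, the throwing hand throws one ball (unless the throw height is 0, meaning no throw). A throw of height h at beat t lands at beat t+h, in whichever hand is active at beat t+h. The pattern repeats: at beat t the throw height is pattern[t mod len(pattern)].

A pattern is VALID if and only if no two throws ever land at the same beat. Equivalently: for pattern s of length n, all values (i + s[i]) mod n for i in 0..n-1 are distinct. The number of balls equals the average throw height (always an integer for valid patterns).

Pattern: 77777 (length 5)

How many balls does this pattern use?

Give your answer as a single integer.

Answer: 7

Derivation:
Pattern = [7, 7, 7, 7, 7], length n = 5
  position 0: throw height = 7, running sum = 7
  position 1: throw height = 7, running sum = 14
  position 2: throw height = 7, running sum = 21
  position 3: throw height = 7, running sum = 28
  position 4: throw height = 7, running sum = 35
Total sum = 35; balls = sum / n = 35 / 5 = 7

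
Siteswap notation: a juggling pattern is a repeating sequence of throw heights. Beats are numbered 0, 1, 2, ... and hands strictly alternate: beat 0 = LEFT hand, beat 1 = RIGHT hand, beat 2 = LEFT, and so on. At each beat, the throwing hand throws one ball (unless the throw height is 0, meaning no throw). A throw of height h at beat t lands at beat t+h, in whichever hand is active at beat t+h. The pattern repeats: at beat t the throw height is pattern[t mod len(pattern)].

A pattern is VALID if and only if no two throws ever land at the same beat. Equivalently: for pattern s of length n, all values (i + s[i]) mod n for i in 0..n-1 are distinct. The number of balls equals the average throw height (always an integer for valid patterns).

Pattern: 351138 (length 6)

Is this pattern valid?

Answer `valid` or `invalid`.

i=0: (i + s[i]) mod n = (0 + 3) mod 6 = 3
i=1: (i + s[i]) mod n = (1 + 5) mod 6 = 0
i=2: (i + s[i]) mod n = (2 + 1) mod 6 = 3
i=3: (i + s[i]) mod n = (3 + 1) mod 6 = 4
i=4: (i + s[i]) mod n = (4 + 3) mod 6 = 1
i=5: (i + s[i]) mod n = (5 + 8) mod 6 = 1
Residues: [3, 0, 3, 4, 1, 1], distinct: False

Answer: invalid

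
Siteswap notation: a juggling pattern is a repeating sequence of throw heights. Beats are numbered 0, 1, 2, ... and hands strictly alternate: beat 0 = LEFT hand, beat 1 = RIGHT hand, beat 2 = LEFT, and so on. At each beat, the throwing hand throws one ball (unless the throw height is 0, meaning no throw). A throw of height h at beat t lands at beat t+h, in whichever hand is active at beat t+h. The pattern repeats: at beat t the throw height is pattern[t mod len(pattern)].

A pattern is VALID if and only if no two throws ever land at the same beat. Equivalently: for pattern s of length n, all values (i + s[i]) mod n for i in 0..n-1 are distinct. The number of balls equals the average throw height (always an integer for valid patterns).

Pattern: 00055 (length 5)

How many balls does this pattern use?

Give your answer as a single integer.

Answer: 2

Derivation:
Pattern = [0, 0, 0, 5, 5], length n = 5
  position 0: throw height = 0, running sum = 0
  position 1: throw height = 0, running sum = 0
  position 2: throw height = 0, running sum = 0
  position 3: throw height = 5, running sum = 5
  position 4: throw height = 5, running sum = 10
Total sum = 10; balls = sum / n = 10 / 5 = 2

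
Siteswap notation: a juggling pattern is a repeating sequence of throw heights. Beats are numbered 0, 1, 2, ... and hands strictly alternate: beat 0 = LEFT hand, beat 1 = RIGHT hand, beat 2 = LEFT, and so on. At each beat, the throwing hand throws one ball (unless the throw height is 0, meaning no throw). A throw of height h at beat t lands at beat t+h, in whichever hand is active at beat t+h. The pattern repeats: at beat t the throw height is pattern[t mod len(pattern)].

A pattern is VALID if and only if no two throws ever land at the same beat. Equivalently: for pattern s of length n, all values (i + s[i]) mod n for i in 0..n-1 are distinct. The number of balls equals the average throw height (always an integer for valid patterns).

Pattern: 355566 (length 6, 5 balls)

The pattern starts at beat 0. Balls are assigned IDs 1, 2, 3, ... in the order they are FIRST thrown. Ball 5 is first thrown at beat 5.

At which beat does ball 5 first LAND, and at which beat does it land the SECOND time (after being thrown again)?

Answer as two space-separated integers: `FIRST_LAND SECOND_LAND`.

Beat 0 (L): throw ball1 h=3 -> lands@3:R; in-air after throw: [b1@3:R]
Beat 1 (R): throw ball2 h=5 -> lands@6:L; in-air after throw: [b1@3:R b2@6:L]
Beat 2 (L): throw ball3 h=5 -> lands@7:R; in-air after throw: [b1@3:R b2@6:L b3@7:R]
Beat 3 (R): throw ball1 h=5 -> lands@8:L; in-air after throw: [b2@6:L b3@7:R b1@8:L]
Beat 4 (L): throw ball4 h=6 -> lands@10:L; in-air after throw: [b2@6:L b3@7:R b1@8:L b4@10:L]
Beat 5 (R): throw ball5 h=6 -> lands@11:R; in-air after throw: [b2@6:L b3@7:R b1@8:L b4@10:L b5@11:R]
Beat 6 (L): throw ball2 h=3 -> lands@9:R; in-air after throw: [b3@7:R b1@8:L b2@9:R b4@10:L b5@11:R]
Beat 7 (R): throw ball3 h=5 -> lands@12:L; in-air after throw: [b1@8:L b2@9:R b4@10:L b5@11:R b3@12:L]
Beat 8 (L): throw ball1 h=5 -> lands@13:R; in-air after throw: [b2@9:R b4@10:L b5@11:R b3@12:L b1@13:R]
Beat 9 (R): throw ball2 h=5 -> lands@14:L; in-air after throw: [b4@10:L b5@11:R b3@12:L b1@13:R b2@14:L]
Beat 10 (L): throw ball4 h=6 -> lands@16:L; in-air after throw: [b5@11:R b3@12:L b1@13:R b2@14:L b4@16:L]
Beat 11 (R): throw ball5 h=6 -> lands@17:R; in-air after throw: [b3@12:L b1@13:R b2@14:L b4@16:L b5@17:R]
Beat 12 (L): throw ball3 h=3 -> lands@15:R; in-air after throw: [b1@13:R b2@14:L b3@15:R b4@16:L b5@17:R]
Beat 13 (R): throw ball1 h=5 -> lands@18:L; in-air after throw: [b2@14:L b3@15:R b4@16:L b5@17:R b1@18:L]
Beat 14 (L): throw ball2 h=5 -> lands@19:R; in-air after throw: [b3@15:R b4@16:L b5@17:R b1@18:L b2@19:R]
Beat 15 (R): throw ball3 h=5 -> lands@20:L; in-air after throw: [b4@16:L b5@17:R b1@18:L b2@19:R b3@20:L]
Beat 16 (L): throw ball4 h=6 -> lands@22:L; in-air after throw: [b5@17:R b1@18:L b2@19:R b3@20:L b4@22:L]
Beat 17 (R): throw ball5 h=6 -> lands@23:R; in-air after throw: [b1@18:L b2@19:R b3@20:L b4@22:L b5@23:R]
Ball 5: thrown@5 h=6 -> first land @11; rethrown@11 h=6 -> second land @17

Answer: 11 17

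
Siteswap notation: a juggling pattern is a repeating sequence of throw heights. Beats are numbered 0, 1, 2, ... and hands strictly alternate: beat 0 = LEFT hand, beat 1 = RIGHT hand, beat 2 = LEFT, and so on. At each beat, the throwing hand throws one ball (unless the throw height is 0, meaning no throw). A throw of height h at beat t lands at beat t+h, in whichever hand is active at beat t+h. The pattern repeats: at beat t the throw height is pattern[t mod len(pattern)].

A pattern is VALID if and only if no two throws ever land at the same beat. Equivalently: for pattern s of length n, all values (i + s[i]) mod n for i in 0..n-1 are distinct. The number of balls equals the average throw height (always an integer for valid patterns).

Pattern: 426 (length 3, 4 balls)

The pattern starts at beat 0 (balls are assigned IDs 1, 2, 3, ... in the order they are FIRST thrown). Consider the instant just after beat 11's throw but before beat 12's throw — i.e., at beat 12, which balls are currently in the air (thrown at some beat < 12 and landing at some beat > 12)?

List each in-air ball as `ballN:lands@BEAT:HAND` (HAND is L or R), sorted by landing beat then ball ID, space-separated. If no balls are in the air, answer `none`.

Beat 0 (L): throw ball1 h=4 -> lands@4:L; in-air after throw: [b1@4:L]
Beat 1 (R): throw ball2 h=2 -> lands@3:R; in-air after throw: [b2@3:R b1@4:L]
Beat 2 (L): throw ball3 h=6 -> lands@8:L; in-air after throw: [b2@3:R b1@4:L b3@8:L]
Beat 3 (R): throw ball2 h=4 -> lands@7:R; in-air after throw: [b1@4:L b2@7:R b3@8:L]
Beat 4 (L): throw ball1 h=2 -> lands@6:L; in-air after throw: [b1@6:L b2@7:R b3@8:L]
Beat 5 (R): throw ball4 h=6 -> lands@11:R; in-air after throw: [b1@6:L b2@7:R b3@8:L b4@11:R]
Beat 6 (L): throw ball1 h=4 -> lands@10:L; in-air after throw: [b2@7:R b3@8:L b1@10:L b4@11:R]
Beat 7 (R): throw ball2 h=2 -> lands@9:R; in-air after throw: [b3@8:L b2@9:R b1@10:L b4@11:R]
Beat 8 (L): throw ball3 h=6 -> lands@14:L; in-air after throw: [b2@9:R b1@10:L b4@11:R b3@14:L]
Beat 9 (R): throw ball2 h=4 -> lands@13:R; in-air after throw: [b1@10:L b4@11:R b2@13:R b3@14:L]
Beat 10 (L): throw ball1 h=2 -> lands@12:L; in-air after throw: [b4@11:R b1@12:L b2@13:R b3@14:L]
Beat 11 (R): throw ball4 h=6 -> lands@17:R; in-air after throw: [b1@12:L b2@13:R b3@14:L b4@17:R]
Beat 12 (L): throw ball1 h=4 -> lands@16:L; in-air after throw: [b2@13:R b3@14:L b1@16:L b4@17:R]

Answer: ball2:lands@13:R ball3:lands@14:L ball4:lands@17:R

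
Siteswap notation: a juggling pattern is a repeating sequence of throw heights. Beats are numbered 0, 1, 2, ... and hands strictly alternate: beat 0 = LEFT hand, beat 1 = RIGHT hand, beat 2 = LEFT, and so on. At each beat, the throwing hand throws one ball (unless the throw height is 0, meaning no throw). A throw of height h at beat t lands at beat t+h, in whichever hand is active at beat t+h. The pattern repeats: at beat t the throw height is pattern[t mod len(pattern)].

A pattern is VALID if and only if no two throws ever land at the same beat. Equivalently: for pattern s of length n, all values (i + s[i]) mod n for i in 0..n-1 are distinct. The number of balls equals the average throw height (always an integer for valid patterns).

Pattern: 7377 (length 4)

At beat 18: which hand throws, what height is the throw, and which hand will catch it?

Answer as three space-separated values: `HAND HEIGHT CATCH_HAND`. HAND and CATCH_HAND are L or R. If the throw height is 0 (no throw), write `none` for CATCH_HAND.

Answer: L 7 R

Derivation:
Beat 18: 18 mod 2 = 0, so hand = L
Throw height = pattern[18 mod 4] = pattern[2] = 7
Lands at beat 18+7=25, 25 mod 2 = 1, so catch hand = R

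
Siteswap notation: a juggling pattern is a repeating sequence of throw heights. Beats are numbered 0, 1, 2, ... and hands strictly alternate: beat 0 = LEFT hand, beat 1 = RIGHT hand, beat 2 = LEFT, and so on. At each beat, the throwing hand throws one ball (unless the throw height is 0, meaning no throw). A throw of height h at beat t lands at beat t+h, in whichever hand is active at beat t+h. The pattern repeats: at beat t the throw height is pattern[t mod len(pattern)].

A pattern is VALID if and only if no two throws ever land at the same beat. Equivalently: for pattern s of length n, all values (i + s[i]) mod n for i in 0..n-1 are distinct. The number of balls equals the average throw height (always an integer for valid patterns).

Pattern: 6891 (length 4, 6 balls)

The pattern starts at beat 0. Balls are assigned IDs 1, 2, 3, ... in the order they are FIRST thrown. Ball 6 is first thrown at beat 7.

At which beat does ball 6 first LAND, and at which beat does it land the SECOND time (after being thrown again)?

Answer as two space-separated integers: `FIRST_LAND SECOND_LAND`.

Beat 0 (L): throw ball1 h=6 -> lands@6:L; in-air after throw: [b1@6:L]
Beat 1 (R): throw ball2 h=8 -> lands@9:R; in-air after throw: [b1@6:L b2@9:R]
Beat 2 (L): throw ball3 h=9 -> lands@11:R; in-air after throw: [b1@6:L b2@9:R b3@11:R]
Beat 3 (R): throw ball4 h=1 -> lands@4:L; in-air after throw: [b4@4:L b1@6:L b2@9:R b3@11:R]
Beat 4 (L): throw ball4 h=6 -> lands@10:L; in-air after throw: [b1@6:L b2@9:R b4@10:L b3@11:R]
Beat 5 (R): throw ball5 h=8 -> lands@13:R; in-air after throw: [b1@6:L b2@9:R b4@10:L b3@11:R b5@13:R]
Beat 6 (L): throw ball1 h=9 -> lands@15:R; in-air after throw: [b2@9:R b4@10:L b3@11:R b5@13:R b1@15:R]
Beat 7 (R): throw ball6 h=1 -> lands@8:L; in-air after throw: [b6@8:L b2@9:R b4@10:L b3@11:R b5@13:R b1@15:R]
Beat 8 (L): throw ball6 h=6 -> lands@14:L; in-air after throw: [b2@9:R b4@10:L b3@11:R b5@13:R b6@14:L b1@15:R]
Beat 9 (R): throw ball2 h=8 -> lands@17:R; in-air after throw: [b4@10:L b3@11:R b5@13:R b6@14:L b1@15:R b2@17:R]
Beat 10 (L): throw ball4 h=9 -> lands@19:R; in-air after throw: [b3@11:R b5@13:R b6@14:L b1@15:R b2@17:R b4@19:R]
Beat 11 (R): throw ball3 h=1 -> lands@12:L; in-air after throw: [b3@12:L b5@13:R b6@14:L b1@15:R b2@17:R b4@19:R]
Beat 12 (L): throw ball3 h=6 -> lands@18:L; in-air after throw: [b5@13:R b6@14:L b1@15:R b2@17:R b3@18:L b4@19:R]
Beat 13 (R): throw ball5 h=8 -> lands@21:R; in-air after throw: [b6@14:L b1@15:R b2@17:R b3@18:L b4@19:R b5@21:R]
Beat 14 (L): throw ball6 h=9 -> lands@23:R; in-air after throw: [b1@15:R b2@17:R b3@18:L b4@19:R b5@21:R b6@23:R]
Ball 6: thrown@7 h=1 -> first land @8; rethrown@8 h=6 -> second land @14

Answer: 8 14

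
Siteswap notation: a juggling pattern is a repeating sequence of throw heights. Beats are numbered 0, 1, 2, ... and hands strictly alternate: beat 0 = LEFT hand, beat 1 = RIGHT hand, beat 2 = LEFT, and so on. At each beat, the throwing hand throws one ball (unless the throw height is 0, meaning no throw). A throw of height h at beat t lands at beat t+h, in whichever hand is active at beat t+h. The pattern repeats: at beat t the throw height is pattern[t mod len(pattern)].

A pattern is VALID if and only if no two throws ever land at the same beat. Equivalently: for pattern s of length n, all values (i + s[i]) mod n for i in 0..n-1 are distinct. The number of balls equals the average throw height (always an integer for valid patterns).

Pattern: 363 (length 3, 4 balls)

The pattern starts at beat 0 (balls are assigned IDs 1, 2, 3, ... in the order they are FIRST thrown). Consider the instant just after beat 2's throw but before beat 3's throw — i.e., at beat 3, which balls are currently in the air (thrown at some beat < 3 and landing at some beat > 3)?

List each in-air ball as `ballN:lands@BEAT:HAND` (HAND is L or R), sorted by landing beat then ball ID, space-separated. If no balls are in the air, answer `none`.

Beat 0 (L): throw ball1 h=3 -> lands@3:R; in-air after throw: [b1@3:R]
Beat 1 (R): throw ball2 h=6 -> lands@7:R; in-air after throw: [b1@3:R b2@7:R]
Beat 2 (L): throw ball3 h=3 -> lands@5:R; in-air after throw: [b1@3:R b3@5:R b2@7:R]
Beat 3 (R): throw ball1 h=3 -> lands@6:L; in-air after throw: [b3@5:R b1@6:L b2@7:R]

Answer: ball3:lands@5:R ball2:lands@7:R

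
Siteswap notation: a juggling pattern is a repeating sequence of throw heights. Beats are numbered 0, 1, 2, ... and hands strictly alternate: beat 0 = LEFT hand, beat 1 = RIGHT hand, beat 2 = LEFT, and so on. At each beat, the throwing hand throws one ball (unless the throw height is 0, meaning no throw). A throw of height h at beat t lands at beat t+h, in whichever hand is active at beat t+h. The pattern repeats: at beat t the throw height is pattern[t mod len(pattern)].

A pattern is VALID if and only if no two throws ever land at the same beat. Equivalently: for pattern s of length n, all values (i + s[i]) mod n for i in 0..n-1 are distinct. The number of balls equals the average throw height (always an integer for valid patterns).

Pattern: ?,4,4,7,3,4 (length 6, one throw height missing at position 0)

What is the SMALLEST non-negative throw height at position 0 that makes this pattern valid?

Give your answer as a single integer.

Answer: 2

Derivation:
i=0: s[i]=? (unknown)
i=1: (1 + 4) mod 6 = 5
i=2: (2 + 4) mod 6 = 0
i=3: (3 + 7) mod 6 = 4
i=4: (4 + 3) mod 6 = 1
i=5: (5 + 4) mod 6 = 3
Known residues: [0, 1, 3, 4, 5]; need a permutation of 0..5, so missing residue r = 2
Need (0 + s) mod 6 = 2; smallest s = (2 - 0) mod 6 = 2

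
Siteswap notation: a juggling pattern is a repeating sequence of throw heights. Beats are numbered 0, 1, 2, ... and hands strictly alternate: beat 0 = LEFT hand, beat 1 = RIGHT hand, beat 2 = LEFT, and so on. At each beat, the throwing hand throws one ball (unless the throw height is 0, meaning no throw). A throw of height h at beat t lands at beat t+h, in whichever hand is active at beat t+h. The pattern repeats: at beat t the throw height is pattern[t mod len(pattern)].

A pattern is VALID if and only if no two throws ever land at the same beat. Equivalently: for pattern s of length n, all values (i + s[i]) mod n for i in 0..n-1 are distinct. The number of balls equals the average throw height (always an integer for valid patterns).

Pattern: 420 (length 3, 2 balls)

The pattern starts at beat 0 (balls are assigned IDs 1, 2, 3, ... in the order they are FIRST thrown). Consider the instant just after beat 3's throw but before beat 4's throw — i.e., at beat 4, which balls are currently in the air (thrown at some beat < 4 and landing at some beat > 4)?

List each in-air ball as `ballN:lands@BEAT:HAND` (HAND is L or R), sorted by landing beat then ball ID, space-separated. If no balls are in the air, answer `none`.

Beat 0 (L): throw ball1 h=4 -> lands@4:L; in-air after throw: [b1@4:L]
Beat 1 (R): throw ball2 h=2 -> lands@3:R; in-air after throw: [b2@3:R b1@4:L]
Beat 3 (R): throw ball2 h=4 -> lands@7:R; in-air after throw: [b1@4:L b2@7:R]
Beat 4 (L): throw ball1 h=2 -> lands@6:L; in-air after throw: [b1@6:L b2@7:R]

Answer: ball2:lands@7:R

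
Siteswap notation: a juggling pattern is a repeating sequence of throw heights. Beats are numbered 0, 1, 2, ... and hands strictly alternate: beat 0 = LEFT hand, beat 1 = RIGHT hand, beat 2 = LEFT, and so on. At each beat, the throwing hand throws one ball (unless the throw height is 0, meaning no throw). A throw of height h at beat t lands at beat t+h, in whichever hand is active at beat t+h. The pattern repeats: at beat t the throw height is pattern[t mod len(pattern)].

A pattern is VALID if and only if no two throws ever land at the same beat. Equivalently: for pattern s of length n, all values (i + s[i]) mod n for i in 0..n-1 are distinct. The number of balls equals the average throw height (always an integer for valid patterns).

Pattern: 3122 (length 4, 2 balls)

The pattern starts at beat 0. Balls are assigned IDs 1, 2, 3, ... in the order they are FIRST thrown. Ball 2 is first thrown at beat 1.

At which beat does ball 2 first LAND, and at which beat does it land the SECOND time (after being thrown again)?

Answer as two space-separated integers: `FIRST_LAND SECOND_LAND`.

Beat 0 (L): throw ball1 h=3 -> lands@3:R; in-air after throw: [b1@3:R]
Beat 1 (R): throw ball2 h=1 -> lands@2:L; in-air after throw: [b2@2:L b1@3:R]
Beat 2 (L): throw ball2 h=2 -> lands@4:L; in-air after throw: [b1@3:R b2@4:L]
Beat 3 (R): throw ball1 h=2 -> lands@5:R; in-air after throw: [b2@4:L b1@5:R]
Beat 4 (L): throw ball2 h=3 -> lands@7:R; in-air after throw: [b1@5:R b2@7:R]
Ball 2: thrown@1 h=1 -> first land @2; rethrown@2 h=2 -> second land @4

Answer: 2 4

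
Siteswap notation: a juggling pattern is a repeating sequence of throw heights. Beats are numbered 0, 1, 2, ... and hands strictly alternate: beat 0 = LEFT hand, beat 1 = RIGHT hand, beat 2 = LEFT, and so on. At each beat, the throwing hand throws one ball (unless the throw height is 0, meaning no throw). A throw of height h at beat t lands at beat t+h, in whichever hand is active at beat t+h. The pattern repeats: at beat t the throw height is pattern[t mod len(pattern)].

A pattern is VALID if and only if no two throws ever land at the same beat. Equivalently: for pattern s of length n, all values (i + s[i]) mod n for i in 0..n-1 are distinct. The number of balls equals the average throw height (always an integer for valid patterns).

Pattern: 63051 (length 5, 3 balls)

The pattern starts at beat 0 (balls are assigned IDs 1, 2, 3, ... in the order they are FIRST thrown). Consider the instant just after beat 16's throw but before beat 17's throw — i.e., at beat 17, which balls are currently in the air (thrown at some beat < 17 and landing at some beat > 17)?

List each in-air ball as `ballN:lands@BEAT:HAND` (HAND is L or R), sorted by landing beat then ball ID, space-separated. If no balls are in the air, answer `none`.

Answer: ball3:lands@18:L ball1:lands@19:R ball2:lands@21:R

Derivation:
Beat 0 (L): throw ball1 h=6 -> lands@6:L; in-air after throw: [b1@6:L]
Beat 1 (R): throw ball2 h=3 -> lands@4:L; in-air after throw: [b2@4:L b1@6:L]
Beat 3 (R): throw ball3 h=5 -> lands@8:L; in-air after throw: [b2@4:L b1@6:L b3@8:L]
Beat 4 (L): throw ball2 h=1 -> lands@5:R; in-air after throw: [b2@5:R b1@6:L b3@8:L]
Beat 5 (R): throw ball2 h=6 -> lands@11:R; in-air after throw: [b1@6:L b3@8:L b2@11:R]
Beat 6 (L): throw ball1 h=3 -> lands@9:R; in-air after throw: [b3@8:L b1@9:R b2@11:R]
Beat 8 (L): throw ball3 h=5 -> lands@13:R; in-air after throw: [b1@9:R b2@11:R b3@13:R]
Beat 9 (R): throw ball1 h=1 -> lands@10:L; in-air after throw: [b1@10:L b2@11:R b3@13:R]
Beat 10 (L): throw ball1 h=6 -> lands@16:L; in-air after throw: [b2@11:R b3@13:R b1@16:L]
Beat 11 (R): throw ball2 h=3 -> lands@14:L; in-air after throw: [b3@13:R b2@14:L b1@16:L]
Beat 13 (R): throw ball3 h=5 -> lands@18:L; in-air after throw: [b2@14:L b1@16:L b3@18:L]
Beat 14 (L): throw ball2 h=1 -> lands@15:R; in-air after throw: [b2@15:R b1@16:L b3@18:L]
Beat 15 (R): throw ball2 h=6 -> lands@21:R; in-air after throw: [b1@16:L b3@18:L b2@21:R]
Beat 16 (L): throw ball1 h=3 -> lands@19:R; in-air after throw: [b3@18:L b1@19:R b2@21:R]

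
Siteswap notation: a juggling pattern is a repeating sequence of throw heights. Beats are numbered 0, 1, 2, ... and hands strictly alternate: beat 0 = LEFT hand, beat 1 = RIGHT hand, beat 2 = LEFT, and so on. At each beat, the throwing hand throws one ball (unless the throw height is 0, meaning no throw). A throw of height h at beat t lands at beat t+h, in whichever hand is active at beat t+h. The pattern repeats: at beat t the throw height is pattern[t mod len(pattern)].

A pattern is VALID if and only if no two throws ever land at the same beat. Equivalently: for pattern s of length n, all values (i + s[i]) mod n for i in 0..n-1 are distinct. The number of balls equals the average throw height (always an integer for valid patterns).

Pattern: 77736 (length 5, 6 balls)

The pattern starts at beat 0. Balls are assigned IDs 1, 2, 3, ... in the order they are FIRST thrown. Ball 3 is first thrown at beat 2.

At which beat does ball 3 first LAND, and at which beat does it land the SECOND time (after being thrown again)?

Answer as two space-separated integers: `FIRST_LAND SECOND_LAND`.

Beat 0 (L): throw ball1 h=7 -> lands@7:R; in-air after throw: [b1@7:R]
Beat 1 (R): throw ball2 h=7 -> lands@8:L; in-air after throw: [b1@7:R b2@8:L]
Beat 2 (L): throw ball3 h=7 -> lands@9:R; in-air after throw: [b1@7:R b2@8:L b3@9:R]
Beat 3 (R): throw ball4 h=3 -> lands@6:L; in-air after throw: [b4@6:L b1@7:R b2@8:L b3@9:R]
Beat 4 (L): throw ball5 h=6 -> lands@10:L; in-air after throw: [b4@6:L b1@7:R b2@8:L b3@9:R b5@10:L]
Beat 5 (R): throw ball6 h=7 -> lands@12:L; in-air after throw: [b4@6:L b1@7:R b2@8:L b3@9:R b5@10:L b6@12:L]
Beat 6 (L): throw ball4 h=7 -> lands@13:R; in-air after throw: [b1@7:R b2@8:L b3@9:R b5@10:L b6@12:L b4@13:R]
Beat 7 (R): throw ball1 h=7 -> lands@14:L; in-air after throw: [b2@8:L b3@9:R b5@10:L b6@12:L b4@13:R b1@14:L]
Beat 8 (L): throw ball2 h=3 -> lands@11:R; in-air after throw: [b3@9:R b5@10:L b2@11:R b6@12:L b4@13:R b1@14:L]
Beat 9 (R): throw ball3 h=6 -> lands@15:R; in-air after throw: [b5@10:L b2@11:R b6@12:L b4@13:R b1@14:L b3@15:R]
Beat 10 (L): throw ball5 h=7 -> lands@17:R; in-air after throw: [b2@11:R b6@12:L b4@13:R b1@14:L b3@15:R b5@17:R]
Beat 11 (R): throw ball2 h=7 -> lands@18:L; in-air after throw: [b6@12:L b4@13:R b1@14:L b3@15:R b5@17:R b2@18:L]
Beat 12 (L): throw ball6 h=7 -> lands@19:R; in-air after throw: [b4@13:R b1@14:L b3@15:R b5@17:R b2@18:L b6@19:R]
Beat 13 (R): throw ball4 h=3 -> lands@16:L; in-air after throw: [b1@14:L b3@15:R b4@16:L b5@17:R b2@18:L b6@19:R]
Beat 14 (L): throw ball1 h=6 -> lands@20:L; in-air after throw: [b3@15:R b4@16:L b5@17:R b2@18:L b6@19:R b1@20:L]
Beat 15 (R): throw ball3 h=7 -> lands@22:L; in-air after throw: [b4@16:L b5@17:R b2@18:L b6@19:R b1@20:L b3@22:L]
Ball 3: thrown@2 h=7 -> first land @9; rethrown@9 h=6 -> second land @15

Answer: 9 15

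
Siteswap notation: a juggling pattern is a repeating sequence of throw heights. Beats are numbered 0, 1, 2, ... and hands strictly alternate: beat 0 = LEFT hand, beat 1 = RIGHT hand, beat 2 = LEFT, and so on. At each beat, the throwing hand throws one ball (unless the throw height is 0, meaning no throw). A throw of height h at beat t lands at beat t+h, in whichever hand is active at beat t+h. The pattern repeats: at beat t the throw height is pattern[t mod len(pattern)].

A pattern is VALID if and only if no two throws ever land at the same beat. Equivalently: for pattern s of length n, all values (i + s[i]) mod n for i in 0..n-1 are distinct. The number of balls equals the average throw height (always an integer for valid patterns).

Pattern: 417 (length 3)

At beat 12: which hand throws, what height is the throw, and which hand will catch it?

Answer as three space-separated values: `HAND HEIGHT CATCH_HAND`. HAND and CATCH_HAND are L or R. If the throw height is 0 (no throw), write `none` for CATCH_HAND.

Beat 12: 12 mod 2 = 0, so hand = L
Throw height = pattern[12 mod 3] = pattern[0] = 4
Lands at beat 12+4=16, 16 mod 2 = 0, so catch hand = L

Answer: L 4 L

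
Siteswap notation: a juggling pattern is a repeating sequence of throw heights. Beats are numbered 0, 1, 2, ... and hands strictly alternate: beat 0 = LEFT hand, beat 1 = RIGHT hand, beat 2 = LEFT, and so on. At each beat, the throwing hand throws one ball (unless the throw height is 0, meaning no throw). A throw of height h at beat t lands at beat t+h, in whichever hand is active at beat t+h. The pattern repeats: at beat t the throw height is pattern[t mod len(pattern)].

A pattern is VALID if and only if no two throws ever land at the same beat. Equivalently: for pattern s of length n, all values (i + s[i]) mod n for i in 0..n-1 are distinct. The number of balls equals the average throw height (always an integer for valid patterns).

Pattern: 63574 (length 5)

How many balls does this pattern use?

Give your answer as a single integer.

Answer: 5

Derivation:
Pattern = [6, 3, 5, 7, 4], length n = 5
  position 0: throw height = 6, running sum = 6
  position 1: throw height = 3, running sum = 9
  position 2: throw height = 5, running sum = 14
  position 3: throw height = 7, running sum = 21
  position 4: throw height = 4, running sum = 25
Total sum = 25; balls = sum / n = 25 / 5 = 5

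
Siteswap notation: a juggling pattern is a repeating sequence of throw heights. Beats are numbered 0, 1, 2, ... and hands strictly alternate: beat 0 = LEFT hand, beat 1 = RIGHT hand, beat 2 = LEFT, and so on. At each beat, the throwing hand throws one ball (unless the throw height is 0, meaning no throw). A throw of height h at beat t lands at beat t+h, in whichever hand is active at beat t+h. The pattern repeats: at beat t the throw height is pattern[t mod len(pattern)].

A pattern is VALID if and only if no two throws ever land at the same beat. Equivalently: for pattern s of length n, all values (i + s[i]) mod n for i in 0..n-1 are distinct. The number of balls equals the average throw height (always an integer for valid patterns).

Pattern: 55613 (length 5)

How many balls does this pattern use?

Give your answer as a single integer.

Answer: 4

Derivation:
Pattern = [5, 5, 6, 1, 3], length n = 5
  position 0: throw height = 5, running sum = 5
  position 1: throw height = 5, running sum = 10
  position 2: throw height = 6, running sum = 16
  position 3: throw height = 1, running sum = 17
  position 4: throw height = 3, running sum = 20
Total sum = 20; balls = sum / n = 20 / 5 = 4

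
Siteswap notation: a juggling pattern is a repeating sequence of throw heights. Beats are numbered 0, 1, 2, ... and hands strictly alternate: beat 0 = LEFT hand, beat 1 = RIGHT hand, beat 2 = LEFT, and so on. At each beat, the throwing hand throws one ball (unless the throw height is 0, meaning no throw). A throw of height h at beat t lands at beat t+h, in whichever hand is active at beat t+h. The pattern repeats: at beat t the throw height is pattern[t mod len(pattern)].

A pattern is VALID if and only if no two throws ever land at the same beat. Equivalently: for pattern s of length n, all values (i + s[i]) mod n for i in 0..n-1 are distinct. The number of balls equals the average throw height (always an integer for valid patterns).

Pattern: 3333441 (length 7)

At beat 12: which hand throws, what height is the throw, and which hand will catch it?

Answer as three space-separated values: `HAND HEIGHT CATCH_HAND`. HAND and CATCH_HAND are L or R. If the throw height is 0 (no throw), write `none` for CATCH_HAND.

Answer: L 4 L

Derivation:
Beat 12: 12 mod 2 = 0, so hand = L
Throw height = pattern[12 mod 7] = pattern[5] = 4
Lands at beat 12+4=16, 16 mod 2 = 0, so catch hand = L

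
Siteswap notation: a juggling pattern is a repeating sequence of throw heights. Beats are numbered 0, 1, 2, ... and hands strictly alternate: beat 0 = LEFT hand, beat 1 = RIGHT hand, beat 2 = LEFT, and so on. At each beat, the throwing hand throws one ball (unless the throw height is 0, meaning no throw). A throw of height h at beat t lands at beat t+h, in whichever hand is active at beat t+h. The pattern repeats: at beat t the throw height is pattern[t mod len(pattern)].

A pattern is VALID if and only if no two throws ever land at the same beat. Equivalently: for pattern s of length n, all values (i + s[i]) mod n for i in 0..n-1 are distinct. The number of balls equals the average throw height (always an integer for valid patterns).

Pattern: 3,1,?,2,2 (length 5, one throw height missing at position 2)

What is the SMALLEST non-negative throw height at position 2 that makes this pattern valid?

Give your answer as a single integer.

Answer: 2

Derivation:
i=0: (0 + 3) mod 5 = 3
i=1: (1 + 1) mod 5 = 2
i=2: s[i]=? (unknown)
i=3: (3 + 2) mod 5 = 0
i=4: (4 + 2) mod 5 = 1
Known residues: [0, 1, 2, 3]; need a permutation of 0..4, so missing residue r = 4
Need (2 + s) mod 5 = 4; smallest s = (4 - 2) mod 5 = 2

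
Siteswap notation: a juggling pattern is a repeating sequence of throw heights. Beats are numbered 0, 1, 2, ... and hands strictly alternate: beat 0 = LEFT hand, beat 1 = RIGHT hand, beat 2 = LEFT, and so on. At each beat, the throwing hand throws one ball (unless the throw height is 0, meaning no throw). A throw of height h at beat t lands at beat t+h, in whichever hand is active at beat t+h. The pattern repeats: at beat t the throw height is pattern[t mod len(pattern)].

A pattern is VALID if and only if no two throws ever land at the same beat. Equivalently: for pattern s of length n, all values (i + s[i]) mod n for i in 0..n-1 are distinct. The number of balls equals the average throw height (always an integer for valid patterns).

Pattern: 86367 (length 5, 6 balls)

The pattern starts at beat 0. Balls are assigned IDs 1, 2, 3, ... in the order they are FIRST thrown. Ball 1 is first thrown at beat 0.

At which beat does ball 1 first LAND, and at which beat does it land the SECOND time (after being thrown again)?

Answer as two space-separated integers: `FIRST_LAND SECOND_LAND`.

Beat 0 (L): throw ball1 h=8 -> lands@8:L; in-air after throw: [b1@8:L]
Beat 1 (R): throw ball2 h=6 -> lands@7:R; in-air after throw: [b2@7:R b1@8:L]
Beat 2 (L): throw ball3 h=3 -> lands@5:R; in-air after throw: [b3@5:R b2@7:R b1@8:L]
Beat 3 (R): throw ball4 h=6 -> lands@9:R; in-air after throw: [b3@5:R b2@7:R b1@8:L b4@9:R]
Beat 4 (L): throw ball5 h=7 -> lands@11:R; in-air after throw: [b3@5:R b2@7:R b1@8:L b4@9:R b5@11:R]
Beat 5 (R): throw ball3 h=8 -> lands@13:R; in-air after throw: [b2@7:R b1@8:L b4@9:R b5@11:R b3@13:R]
Beat 6 (L): throw ball6 h=6 -> lands@12:L; in-air after throw: [b2@7:R b1@8:L b4@9:R b5@11:R b6@12:L b3@13:R]
Beat 7 (R): throw ball2 h=3 -> lands@10:L; in-air after throw: [b1@8:L b4@9:R b2@10:L b5@11:R b6@12:L b3@13:R]
Beat 8 (L): throw ball1 h=6 -> lands@14:L; in-air after throw: [b4@9:R b2@10:L b5@11:R b6@12:L b3@13:R b1@14:L]
Beat 9 (R): throw ball4 h=7 -> lands@16:L; in-air after throw: [b2@10:L b5@11:R b6@12:L b3@13:R b1@14:L b4@16:L]
Beat 10 (L): throw ball2 h=8 -> lands@18:L; in-air after throw: [b5@11:R b6@12:L b3@13:R b1@14:L b4@16:L b2@18:L]
Beat 11 (R): throw ball5 h=6 -> lands@17:R; in-air after throw: [b6@12:L b3@13:R b1@14:L b4@16:L b5@17:R b2@18:L]
Beat 12 (L): throw ball6 h=3 -> lands@15:R; in-air after throw: [b3@13:R b1@14:L b6@15:R b4@16:L b5@17:R b2@18:L]
Beat 13 (R): throw ball3 h=6 -> lands@19:R; in-air after throw: [b1@14:L b6@15:R b4@16:L b5@17:R b2@18:L b3@19:R]
Beat 14 (L): throw ball1 h=7 -> lands@21:R; in-air after throw: [b6@15:R b4@16:L b5@17:R b2@18:L b3@19:R b1@21:R]
Ball 1: thrown@0 h=8 -> first land @8; rethrown@8 h=6 -> second land @14

Answer: 8 14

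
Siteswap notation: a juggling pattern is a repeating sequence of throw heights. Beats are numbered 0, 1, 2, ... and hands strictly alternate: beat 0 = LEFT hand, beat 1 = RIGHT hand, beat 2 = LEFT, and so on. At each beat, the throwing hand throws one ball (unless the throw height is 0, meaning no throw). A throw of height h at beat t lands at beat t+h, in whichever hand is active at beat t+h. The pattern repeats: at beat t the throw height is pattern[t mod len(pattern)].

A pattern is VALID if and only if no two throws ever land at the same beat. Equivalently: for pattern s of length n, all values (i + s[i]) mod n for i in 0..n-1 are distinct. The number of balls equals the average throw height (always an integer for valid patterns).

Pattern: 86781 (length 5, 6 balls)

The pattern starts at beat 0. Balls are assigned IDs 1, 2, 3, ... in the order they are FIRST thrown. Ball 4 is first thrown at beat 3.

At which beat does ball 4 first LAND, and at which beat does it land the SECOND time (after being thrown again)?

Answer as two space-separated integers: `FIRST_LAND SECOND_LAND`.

Beat 0 (L): throw ball1 h=8 -> lands@8:L; in-air after throw: [b1@8:L]
Beat 1 (R): throw ball2 h=6 -> lands@7:R; in-air after throw: [b2@7:R b1@8:L]
Beat 2 (L): throw ball3 h=7 -> lands@9:R; in-air after throw: [b2@7:R b1@8:L b3@9:R]
Beat 3 (R): throw ball4 h=8 -> lands@11:R; in-air after throw: [b2@7:R b1@8:L b3@9:R b4@11:R]
Beat 4 (L): throw ball5 h=1 -> lands@5:R; in-air after throw: [b5@5:R b2@7:R b1@8:L b3@9:R b4@11:R]
Beat 5 (R): throw ball5 h=8 -> lands@13:R; in-air after throw: [b2@7:R b1@8:L b3@9:R b4@11:R b5@13:R]
Beat 6 (L): throw ball6 h=6 -> lands@12:L; in-air after throw: [b2@7:R b1@8:L b3@9:R b4@11:R b6@12:L b5@13:R]
Beat 7 (R): throw ball2 h=7 -> lands@14:L; in-air after throw: [b1@8:L b3@9:R b4@11:R b6@12:L b5@13:R b2@14:L]
Beat 8 (L): throw ball1 h=8 -> lands@16:L; in-air after throw: [b3@9:R b4@11:R b6@12:L b5@13:R b2@14:L b1@16:L]
Beat 9 (R): throw ball3 h=1 -> lands@10:L; in-air after throw: [b3@10:L b4@11:R b6@12:L b5@13:R b2@14:L b1@16:L]
Beat 10 (L): throw ball3 h=8 -> lands@18:L; in-air after throw: [b4@11:R b6@12:L b5@13:R b2@14:L b1@16:L b3@18:L]
Beat 11 (R): throw ball4 h=6 -> lands@17:R; in-air after throw: [b6@12:L b5@13:R b2@14:L b1@16:L b4@17:R b3@18:L]
Beat 12 (L): throw ball6 h=7 -> lands@19:R; in-air after throw: [b5@13:R b2@14:L b1@16:L b4@17:R b3@18:L b6@19:R]
Beat 13 (R): throw ball5 h=8 -> lands@21:R; in-air after throw: [b2@14:L b1@16:L b4@17:R b3@18:L b6@19:R b5@21:R]
Beat 14 (L): throw ball2 h=1 -> lands@15:R; in-air after throw: [b2@15:R b1@16:L b4@17:R b3@18:L b6@19:R b5@21:R]
Beat 15 (R): throw ball2 h=8 -> lands@23:R; in-air after throw: [b1@16:L b4@17:R b3@18:L b6@19:R b5@21:R b2@23:R]
Beat 16 (L): throw ball1 h=6 -> lands@22:L; in-air after throw: [b4@17:R b3@18:L b6@19:R b5@21:R b1@22:L b2@23:R]
Beat 17 (R): throw ball4 h=7 -> lands@24:L; in-air after throw: [b3@18:L b6@19:R b5@21:R b1@22:L b2@23:R b4@24:L]
Ball 4: thrown@3 h=8 -> first land @11; rethrown@11 h=6 -> second land @17

Answer: 11 17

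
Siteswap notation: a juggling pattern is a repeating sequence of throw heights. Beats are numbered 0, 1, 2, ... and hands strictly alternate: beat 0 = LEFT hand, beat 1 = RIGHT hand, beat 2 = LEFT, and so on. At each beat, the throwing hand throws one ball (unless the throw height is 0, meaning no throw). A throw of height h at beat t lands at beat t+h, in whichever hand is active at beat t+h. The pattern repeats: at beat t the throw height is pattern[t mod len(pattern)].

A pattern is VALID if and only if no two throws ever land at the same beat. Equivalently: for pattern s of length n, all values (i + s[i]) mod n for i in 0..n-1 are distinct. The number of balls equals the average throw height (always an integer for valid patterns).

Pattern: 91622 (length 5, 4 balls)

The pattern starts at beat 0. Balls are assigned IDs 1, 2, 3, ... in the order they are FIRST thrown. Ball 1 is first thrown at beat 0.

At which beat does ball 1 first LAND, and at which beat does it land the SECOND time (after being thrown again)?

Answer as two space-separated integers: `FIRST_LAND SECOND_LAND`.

Answer: 9 11

Derivation:
Beat 0 (L): throw ball1 h=9 -> lands@9:R; in-air after throw: [b1@9:R]
Beat 1 (R): throw ball2 h=1 -> lands@2:L; in-air after throw: [b2@2:L b1@9:R]
Beat 2 (L): throw ball2 h=6 -> lands@8:L; in-air after throw: [b2@8:L b1@9:R]
Beat 3 (R): throw ball3 h=2 -> lands@5:R; in-air after throw: [b3@5:R b2@8:L b1@9:R]
Beat 4 (L): throw ball4 h=2 -> lands@6:L; in-air after throw: [b3@5:R b4@6:L b2@8:L b1@9:R]
Beat 5 (R): throw ball3 h=9 -> lands@14:L; in-air after throw: [b4@6:L b2@8:L b1@9:R b3@14:L]
Beat 6 (L): throw ball4 h=1 -> lands@7:R; in-air after throw: [b4@7:R b2@8:L b1@9:R b3@14:L]
Beat 7 (R): throw ball4 h=6 -> lands@13:R; in-air after throw: [b2@8:L b1@9:R b4@13:R b3@14:L]
Beat 8 (L): throw ball2 h=2 -> lands@10:L; in-air after throw: [b1@9:R b2@10:L b4@13:R b3@14:L]
Beat 9 (R): throw ball1 h=2 -> lands@11:R; in-air after throw: [b2@10:L b1@11:R b4@13:R b3@14:L]
Beat 10 (L): throw ball2 h=9 -> lands@19:R; in-air after throw: [b1@11:R b4@13:R b3@14:L b2@19:R]
Beat 11 (R): throw ball1 h=1 -> lands@12:L; in-air after throw: [b1@12:L b4@13:R b3@14:L b2@19:R]
Ball 1: thrown@0 h=9 -> first land @9; rethrown@9 h=2 -> second land @11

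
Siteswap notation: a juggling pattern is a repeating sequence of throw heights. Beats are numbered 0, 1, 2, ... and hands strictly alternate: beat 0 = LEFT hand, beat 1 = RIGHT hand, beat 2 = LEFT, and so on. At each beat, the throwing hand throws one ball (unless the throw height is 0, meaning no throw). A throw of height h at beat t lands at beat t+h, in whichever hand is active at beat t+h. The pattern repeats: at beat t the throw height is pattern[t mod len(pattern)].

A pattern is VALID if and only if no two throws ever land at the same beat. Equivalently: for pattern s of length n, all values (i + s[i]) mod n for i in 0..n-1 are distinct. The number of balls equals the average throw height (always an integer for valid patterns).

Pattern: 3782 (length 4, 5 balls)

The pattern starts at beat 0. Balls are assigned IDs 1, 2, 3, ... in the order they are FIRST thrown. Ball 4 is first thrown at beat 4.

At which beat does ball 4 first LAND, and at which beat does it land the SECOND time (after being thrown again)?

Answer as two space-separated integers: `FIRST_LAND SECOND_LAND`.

Answer: 7 9

Derivation:
Beat 0 (L): throw ball1 h=3 -> lands@3:R; in-air after throw: [b1@3:R]
Beat 1 (R): throw ball2 h=7 -> lands@8:L; in-air after throw: [b1@3:R b2@8:L]
Beat 2 (L): throw ball3 h=8 -> lands@10:L; in-air after throw: [b1@3:R b2@8:L b3@10:L]
Beat 3 (R): throw ball1 h=2 -> lands@5:R; in-air after throw: [b1@5:R b2@8:L b3@10:L]
Beat 4 (L): throw ball4 h=3 -> lands@7:R; in-air after throw: [b1@5:R b4@7:R b2@8:L b3@10:L]
Beat 5 (R): throw ball1 h=7 -> lands@12:L; in-air after throw: [b4@7:R b2@8:L b3@10:L b1@12:L]
Beat 6 (L): throw ball5 h=8 -> lands@14:L; in-air after throw: [b4@7:R b2@8:L b3@10:L b1@12:L b5@14:L]
Beat 7 (R): throw ball4 h=2 -> lands@9:R; in-air after throw: [b2@8:L b4@9:R b3@10:L b1@12:L b5@14:L]
Beat 8 (L): throw ball2 h=3 -> lands@11:R; in-air after throw: [b4@9:R b3@10:L b2@11:R b1@12:L b5@14:L]
Beat 9 (R): throw ball4 h=7 -> lands@16:L; in-air after throw: [b3@10:L b2@11:R b1@12:L b5@14:L b4@16:L]
Ball 4: thrown@4 h=3 -> first land @7; rethrown@7 h=2 -> second land @9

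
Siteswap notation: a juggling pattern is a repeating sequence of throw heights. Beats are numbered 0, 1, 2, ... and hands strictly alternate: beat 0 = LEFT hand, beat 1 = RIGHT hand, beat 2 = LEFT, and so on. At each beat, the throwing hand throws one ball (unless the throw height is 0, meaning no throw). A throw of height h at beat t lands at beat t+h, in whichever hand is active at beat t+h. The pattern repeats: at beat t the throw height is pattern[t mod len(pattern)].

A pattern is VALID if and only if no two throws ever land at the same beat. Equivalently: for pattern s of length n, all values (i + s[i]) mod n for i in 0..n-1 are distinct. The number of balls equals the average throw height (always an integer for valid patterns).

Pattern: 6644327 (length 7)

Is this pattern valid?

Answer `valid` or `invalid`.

Answer: invalid

Derivation:
i=0: (i + s[i]) mod n = (0 + 6) mod 7 = 6
i=1: (i + s[i]) mod n = (1 + 6) mod 7 = 0
i=2: (i + s[i]) mod n = (2 + 4) mod 7 = 6
i=3: (i + s[i]) mod n = (3 + 4) mod 7 = 0
i=4: (i + s[i]) mod n = (4 + 3) mod 7 = 0
i=5: (i + s[i]) mod n = (5 + 2) mod 7 = 0
i=6: (i + s[i]) mod n = (6 + 7) mod 7 = 6
Residues: [6, 0, 6, 0, 0, 0, 6], distinct: False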